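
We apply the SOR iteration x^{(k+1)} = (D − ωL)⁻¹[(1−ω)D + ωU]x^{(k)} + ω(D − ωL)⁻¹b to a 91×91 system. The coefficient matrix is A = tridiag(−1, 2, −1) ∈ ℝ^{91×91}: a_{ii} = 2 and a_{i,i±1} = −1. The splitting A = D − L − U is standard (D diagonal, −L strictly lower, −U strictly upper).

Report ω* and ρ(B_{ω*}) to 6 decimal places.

With n=91, ρ(Jacobi) = cos(π/92) = 0.999417.
root = sin(π/92) = 0.0341411  (since 1−cos² = sin²).
Young: ω* = 2/(1+√(1−ρ_J²)) = 2/(1+0.0341411) = 2/1.0341411 = 1.933972.
[ρ_SOR] ω* − 1 = 0.933972.

ω* = 1.933972, ρ_SOR = 0.933972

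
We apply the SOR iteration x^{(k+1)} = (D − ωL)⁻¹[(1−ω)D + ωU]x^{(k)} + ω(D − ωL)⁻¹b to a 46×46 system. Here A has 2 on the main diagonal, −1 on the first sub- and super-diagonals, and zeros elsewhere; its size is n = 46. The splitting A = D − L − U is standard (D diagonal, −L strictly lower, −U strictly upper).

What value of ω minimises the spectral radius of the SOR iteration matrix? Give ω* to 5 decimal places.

ω* = 1.87478

B_J for the 46×46 system has eigenvalues cos(kπ/47); ρ_J = cos(π/47) = 0.99777.
1 − cos²(π/47) = sin²(π/47) ⇒ √(1−ρ_J²) = sin(π/47) = 0.066793.
So ω* = 2/1.066793 = 1.87478 (Young).
Hence ρ(B_{ω*}) = 1.87478 − 1 = 0.87478.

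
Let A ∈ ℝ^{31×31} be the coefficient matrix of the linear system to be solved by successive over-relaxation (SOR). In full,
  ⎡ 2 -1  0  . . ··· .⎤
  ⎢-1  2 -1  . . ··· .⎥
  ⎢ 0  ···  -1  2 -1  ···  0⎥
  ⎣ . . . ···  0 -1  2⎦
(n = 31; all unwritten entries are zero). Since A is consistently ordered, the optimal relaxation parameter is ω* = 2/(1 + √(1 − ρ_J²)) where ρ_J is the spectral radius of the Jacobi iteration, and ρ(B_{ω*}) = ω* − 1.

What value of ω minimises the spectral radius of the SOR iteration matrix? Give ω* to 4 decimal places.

n=31: λ(B_J) = 1 − λ(A)/2 = cos(kπ/32); k=1 gives ρ_J = 0.9952.
root = sin(π/32) = 0.09802  (since 1−cos² = sin²).
ω* = 2/(1+0.09802) = 1.8215
ρ_SOR = ω* − 1 = 1.8215 − 1 = 0.8215.

ω* = 1.8215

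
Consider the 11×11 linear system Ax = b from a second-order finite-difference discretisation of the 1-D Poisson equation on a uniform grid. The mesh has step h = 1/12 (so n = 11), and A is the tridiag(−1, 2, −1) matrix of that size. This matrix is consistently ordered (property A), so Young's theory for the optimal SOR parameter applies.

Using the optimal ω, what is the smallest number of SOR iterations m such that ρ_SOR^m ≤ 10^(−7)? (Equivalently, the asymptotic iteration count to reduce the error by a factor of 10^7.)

With n=11, ρ(Jacobi) = cos(π/12) = 0.9659258.
√(1 − cos²(π/12)) = sin(π/12) ≈ 0.2588190.
Then 2/(1+√(1−ρ_J²)) = 2/(1+0.2588190); ω* = 2/1.2588190 = 1.5887908.
ρ_SOR = ω* − 1 = 1.5887908 − 1 = 0.5887908.
m ≥ 7·ln10 / (−ln 0.5887908) = 30.430; smallest integer m = 31.

m = 31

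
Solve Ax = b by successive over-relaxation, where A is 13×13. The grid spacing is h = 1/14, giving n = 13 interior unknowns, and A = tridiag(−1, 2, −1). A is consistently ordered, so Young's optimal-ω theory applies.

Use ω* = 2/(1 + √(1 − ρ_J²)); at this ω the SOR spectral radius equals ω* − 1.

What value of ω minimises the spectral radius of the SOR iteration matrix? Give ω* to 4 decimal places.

ω* = 1.6360

B_J for the 13×13 system has eigenvalues cos(kπ/14); ρ_J = cos(π/14) = 0.9749.
1 − cos²(π/14) = sin²(π/14) ⇒ √(1−ρ_J²) = sin(π/14) = 0.22252.
Then 2/(1+√(1−ρ_J²)) = 2/(1+0.22252); ω* = 2/1.22252 = 1.6360.
Hence ρ(B_{ω*}) = 1.6360 − 1 = 0.6360.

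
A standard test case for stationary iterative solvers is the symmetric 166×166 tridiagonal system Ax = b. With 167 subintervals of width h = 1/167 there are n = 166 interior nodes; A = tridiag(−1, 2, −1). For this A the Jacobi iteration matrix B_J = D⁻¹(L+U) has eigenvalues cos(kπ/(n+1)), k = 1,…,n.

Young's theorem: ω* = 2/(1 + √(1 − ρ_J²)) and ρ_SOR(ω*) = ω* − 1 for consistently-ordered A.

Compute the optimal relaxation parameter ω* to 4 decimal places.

B_J for the 166×166 system has eigenvalues cos(kπ/167); ρ_J = cos(π/167) = 0.9998.
√(1 − cos²(π/167)) = sin(π/167) ≈ 0.01881.
So ω* = 2/1.01881 = 1.9631 (Young).
ρ(B_{ω*}) = ω*−1 = 0.9631

ω* = 1.9631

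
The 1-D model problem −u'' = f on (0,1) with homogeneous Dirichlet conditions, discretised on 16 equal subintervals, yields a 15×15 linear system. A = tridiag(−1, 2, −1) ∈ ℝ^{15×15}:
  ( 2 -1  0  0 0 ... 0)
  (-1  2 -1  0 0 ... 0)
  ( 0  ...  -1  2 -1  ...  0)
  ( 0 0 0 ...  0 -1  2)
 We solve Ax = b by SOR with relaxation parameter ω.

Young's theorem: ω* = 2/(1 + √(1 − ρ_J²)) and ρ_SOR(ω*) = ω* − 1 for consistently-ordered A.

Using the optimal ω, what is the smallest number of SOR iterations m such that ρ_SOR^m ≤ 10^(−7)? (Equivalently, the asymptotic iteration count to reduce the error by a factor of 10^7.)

B_J for the 15×15 system has eigenvalues cos(kπ/16); ρ_J = cos(π/16) = 0.9807853.
root = sin(π/16) = 0.1950903  (since 1−cos² = sin²).
[ω*] 2 ÷ (1 + 0.1950903) = 2 ÷ 1.1950903 = 1.6735137.
and ρ(B_{ω*}) = 1.6735137 − 1 = 0.6735137.
(0.6735137)^m ≤ 10^{−7}  ⇒  m·ln(0.6735137) ≤ −7·ln10  ⇒  m ≥ 40.780  ⇒  m = 41

m = 41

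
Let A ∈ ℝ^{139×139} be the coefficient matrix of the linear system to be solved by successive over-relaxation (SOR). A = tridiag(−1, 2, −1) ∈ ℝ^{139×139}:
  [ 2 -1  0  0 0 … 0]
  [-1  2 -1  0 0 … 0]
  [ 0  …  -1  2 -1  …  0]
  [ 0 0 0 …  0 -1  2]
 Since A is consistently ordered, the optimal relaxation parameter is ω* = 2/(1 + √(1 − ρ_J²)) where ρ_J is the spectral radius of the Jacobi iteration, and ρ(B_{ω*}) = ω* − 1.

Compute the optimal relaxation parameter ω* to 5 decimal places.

ρ_J = max_k |cos(kπ/140)| = cos(π/140) = 0.99975
√(1−ρ_J²) = |sin(π/140)| = 0.022438
Then 2/(1+√(1−ρ_J²)) = 2/(1+0.022438); ω* = 2/1.022438 = 1.95611.
and ρ(B_{ω*}) = 1.95611 − 1 = 0.95611.

ω* = 1.95611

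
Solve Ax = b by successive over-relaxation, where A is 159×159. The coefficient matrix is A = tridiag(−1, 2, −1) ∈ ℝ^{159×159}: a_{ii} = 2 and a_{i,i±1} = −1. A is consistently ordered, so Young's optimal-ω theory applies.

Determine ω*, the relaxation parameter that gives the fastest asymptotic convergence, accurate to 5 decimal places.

n=159: λ(B_J) = 1 − λ(A)/2 = cos(kπ/160); k=1 gives ρ_J = 0.99981.
√(1 − cos²(π/160)) = sin(π/160) ≈ 0.019634.
ω* = 2/(1+0.019634) = 1.96149
ρ_SOR = ω* − 1 = 1.96149 − 1 = 0.96149.

ω* = 1.96149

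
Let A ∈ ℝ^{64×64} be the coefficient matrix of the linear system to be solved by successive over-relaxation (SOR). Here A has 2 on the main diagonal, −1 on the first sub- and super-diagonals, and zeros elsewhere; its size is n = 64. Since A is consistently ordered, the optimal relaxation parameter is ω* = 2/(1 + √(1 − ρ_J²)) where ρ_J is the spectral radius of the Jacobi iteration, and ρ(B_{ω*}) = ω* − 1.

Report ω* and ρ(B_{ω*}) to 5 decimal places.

ω* = 1.90783, ρ_SOR = 0.90783

[ρ_J] n=64: ρ(B_J) = cos(π/(n+1)) = cos(π/65) = 0.99883.
√(1 − cos²(π/65)) = sin(π/65) ≈ 0.048313.
So ω* = 2/1.048313 = 1.90783 (Young).
and ρ(B_{ω*}) = 1.90783 − 1 = 0.90783.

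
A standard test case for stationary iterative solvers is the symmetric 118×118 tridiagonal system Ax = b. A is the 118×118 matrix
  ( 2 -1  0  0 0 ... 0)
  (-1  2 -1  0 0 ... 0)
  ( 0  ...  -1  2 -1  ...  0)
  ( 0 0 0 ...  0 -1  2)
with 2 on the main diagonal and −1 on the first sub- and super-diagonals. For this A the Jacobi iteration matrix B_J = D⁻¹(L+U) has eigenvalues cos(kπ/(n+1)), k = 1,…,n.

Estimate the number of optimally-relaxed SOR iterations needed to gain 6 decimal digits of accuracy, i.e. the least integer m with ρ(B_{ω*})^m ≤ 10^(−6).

m = 262

n=118: λ(B_J) = 1 − λ(A)/2 = cos(kπ/119); k=1 gives ρ_J = 0.9996515.
√(1−ρ_J²) simplifies to sin(π/119) = 0.0263969.
So ω* = 2/1.0263969 = 1.9485640 (Young).
ρ_SOR = ω* − 1 ≈ 0.9485640.
6·ln10 = 13.8155; −ln(0.9485640) = 0.052806; m = ⌈13.8155/0.052806⌉ = ⌈261.627⌉ = 262.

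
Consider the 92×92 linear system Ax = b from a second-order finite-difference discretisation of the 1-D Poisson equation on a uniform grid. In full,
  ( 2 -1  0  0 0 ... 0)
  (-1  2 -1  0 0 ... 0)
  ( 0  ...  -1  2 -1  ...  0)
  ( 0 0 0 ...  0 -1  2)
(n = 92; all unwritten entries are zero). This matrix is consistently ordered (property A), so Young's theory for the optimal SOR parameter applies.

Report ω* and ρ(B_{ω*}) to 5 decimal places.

ω* = 1.93466, ρ_SOR = 0.93466

n=92: λ(B_J) = 1 − λ(A)/2 = cos(kπ/93); k=1 gives ρ_J = 0.99943.
√(1−ρ_J²) simplifies to sin(π/93) = 0.033774.
Then 2/(1+√(1−ρ_J²)) = 2/(1+0.033774); ω* = 2/1.033774 = 1.93466.
ρ(B_{ω*}) = ω*−1 = 0.93466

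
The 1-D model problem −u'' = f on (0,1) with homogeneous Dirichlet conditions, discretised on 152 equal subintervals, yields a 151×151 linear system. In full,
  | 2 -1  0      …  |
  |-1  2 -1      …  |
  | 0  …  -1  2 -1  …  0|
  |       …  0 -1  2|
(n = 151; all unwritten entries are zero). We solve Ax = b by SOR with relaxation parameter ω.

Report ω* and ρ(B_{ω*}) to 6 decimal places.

With n=151, ρ(Jacobi) = cos(π/152) = 0.999786.
root = sin(π/152) = 0.0206669  (since 1−cos² = sin²).
ω* = 2/(1 + 0.0206669) = 2/1.0206669 = 1.959503.
and ρ(B_{ω*}) = 1.959503 − 1 = 0.959503.

ω* = 1.959503, ρ_SOR = 0.959503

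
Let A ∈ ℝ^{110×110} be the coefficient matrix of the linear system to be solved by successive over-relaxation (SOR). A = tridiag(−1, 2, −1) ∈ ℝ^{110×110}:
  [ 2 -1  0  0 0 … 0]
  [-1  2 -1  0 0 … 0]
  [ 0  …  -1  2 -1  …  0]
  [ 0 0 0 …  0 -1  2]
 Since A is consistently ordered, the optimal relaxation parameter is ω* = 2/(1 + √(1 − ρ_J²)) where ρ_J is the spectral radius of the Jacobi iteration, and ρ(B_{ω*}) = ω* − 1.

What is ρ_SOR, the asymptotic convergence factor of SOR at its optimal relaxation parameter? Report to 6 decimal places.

ρ_SOR = 0.944960

With n=110, ρ(Jacobi) = cos(π/111) = 0.999600.
√(1 − cos²(π/111)) = sin(π/111) ≈ 0.0282989.
ω* = 2 / (1 + 0.0282989) = 2 / 1.0282989 ≈ 1.944960.
At ω = 1.944960 every |λ(B_ω)| = ω−1, so ρ_SOR = 0.944960.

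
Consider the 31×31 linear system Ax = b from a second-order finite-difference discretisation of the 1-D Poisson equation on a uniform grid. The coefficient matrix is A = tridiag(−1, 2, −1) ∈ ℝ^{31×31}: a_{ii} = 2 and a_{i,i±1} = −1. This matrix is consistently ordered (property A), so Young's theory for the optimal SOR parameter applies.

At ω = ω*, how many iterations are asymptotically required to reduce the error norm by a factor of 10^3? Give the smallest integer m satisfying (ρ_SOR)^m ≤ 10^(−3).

m = 36

n=31: λ(B_J) = 1 − λ(A)/2 = cos(kπ/32); k=1 gives ρ_J = 0.9951847.
root = sin(π/32) = 0.0980171  (since 1−cos² = sin²).
ω* = 2 / (1 + 0.0980171) = 2 / 1.0980171 ≈ 1.8214653.
ρ_SOR = ω* − 1 ≈ 0.8214653.
3·ln10 = 6.90776; −ln(0.8214653) = 0.196666; m = ⌈6.90776/0.196666⌉ = ⌈35.124⌉ = 36.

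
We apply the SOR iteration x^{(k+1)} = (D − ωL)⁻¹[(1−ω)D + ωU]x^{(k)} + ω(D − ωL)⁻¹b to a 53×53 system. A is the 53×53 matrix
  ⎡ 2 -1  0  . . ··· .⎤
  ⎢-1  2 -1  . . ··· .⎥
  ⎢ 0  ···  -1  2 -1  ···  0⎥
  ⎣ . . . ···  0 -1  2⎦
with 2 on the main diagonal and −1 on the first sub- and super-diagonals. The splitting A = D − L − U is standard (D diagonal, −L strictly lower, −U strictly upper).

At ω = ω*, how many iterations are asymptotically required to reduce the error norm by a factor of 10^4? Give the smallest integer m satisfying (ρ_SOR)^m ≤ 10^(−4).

[ρ_J] n=53: ρ(B_J) = cos(π/(n+1)) = cos(π/54) = 0.9983082.
√(1 − cos²(π/54)) = sin(π/54) ≈ 0.0581448.
Young: ω* = 2/(1+√(1−ρ_J²)) = 2/(1+0.0581448) = 2/1.0581448 = 1.8901005.
At ω = 1.8901005 every |λ(B_ω)| = ω−1, so ρ_SOR = 0.8901005.
ρ_SOR^m ≤ 10^(−4) ⇔ m ≥ 4·ln10/(−ln 0.8901005) = 9.21034/0.116421 = 79.112; m = ⌈79.112⌉ = 80.

m = 80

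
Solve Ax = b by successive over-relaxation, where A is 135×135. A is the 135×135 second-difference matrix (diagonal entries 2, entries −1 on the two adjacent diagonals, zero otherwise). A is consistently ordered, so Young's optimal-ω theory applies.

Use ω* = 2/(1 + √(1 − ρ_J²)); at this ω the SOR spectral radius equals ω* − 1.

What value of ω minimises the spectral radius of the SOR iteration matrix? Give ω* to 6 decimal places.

[ρ_J] n=135: ρ(B_J) = cos(π/(n+1)) = cos(π/136) = 0.999733.
√(1 − cos²(π/136)) = sin(π/136) ≈ 0.0230979.
Then 2/(1+√(1−ρ_J²)) = 2/(1+0.0230979); ω* = 2/1.0230979 = 1.954847.
ρ(B_{ω*}) = ω*−1 = 0.954847

ω* = 1.954847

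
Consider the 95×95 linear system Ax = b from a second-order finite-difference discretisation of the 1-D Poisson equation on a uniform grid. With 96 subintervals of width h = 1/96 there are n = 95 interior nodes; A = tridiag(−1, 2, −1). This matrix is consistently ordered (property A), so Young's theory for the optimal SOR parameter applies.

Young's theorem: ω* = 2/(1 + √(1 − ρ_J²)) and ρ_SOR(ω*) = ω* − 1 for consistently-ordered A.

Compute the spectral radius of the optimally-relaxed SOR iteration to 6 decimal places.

n=95: λ(B_J) = 1 − λ(A)/2 = cos(kπ/96); k=1 gives ρ_J = 0.999465.
1 − cos²(π/96) = sin²(π/96) ⇒ √(1−ρ_J²) = sin(π/96) = 0.0327191.
ω* = 2/(1+0.0327191) = 1.936635
and ρ(B_{ω*}) = 1.936635 − 1 = 0.936635.

ρ_SOR = 0.936635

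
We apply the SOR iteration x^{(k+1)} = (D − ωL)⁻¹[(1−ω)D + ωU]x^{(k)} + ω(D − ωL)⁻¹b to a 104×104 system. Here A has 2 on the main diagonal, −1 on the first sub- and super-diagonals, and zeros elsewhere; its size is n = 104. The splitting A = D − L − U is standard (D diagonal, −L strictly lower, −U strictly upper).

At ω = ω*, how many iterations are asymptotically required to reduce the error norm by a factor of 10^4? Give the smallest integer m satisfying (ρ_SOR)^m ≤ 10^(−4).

[ρ_J] n=104: ρ(B_J) = cos(π/(n+1)) = cos(π/105) = 0.9995524.
1 − cos²(π/105) = sin²(π/105) ⇒ √(1−ρ_J²) = sin(π/105) = 0.0299155.
So ω* = 2/1.0299155 = 1.9419069 (Young).
ρ_SOR = ω* − 1 = 1.9419069 − 1 = 0.9419069.
4·ln10 = 9.21034; −ln(0.9419069) = 0.0598488; m = ⌈9.21034/0.0598488⌉ = ⌈153.893⌉ = 154.

m = 154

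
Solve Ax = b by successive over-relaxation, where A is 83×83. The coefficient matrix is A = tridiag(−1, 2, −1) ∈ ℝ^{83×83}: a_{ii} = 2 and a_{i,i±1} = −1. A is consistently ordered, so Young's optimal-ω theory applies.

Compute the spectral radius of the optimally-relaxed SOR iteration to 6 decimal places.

ρ_SOR = 0.927913

½·tridiag(1,0,1) at n=83: λ_k = cos(kπ/84); max |λ| at k=1 ⇒ ρ_J = cos(π/84) ≈ 0.999301.
root = sin(π/84) = 0.0373912  (since 1−cos² = sin²).
[ω*] 2 ÷ (1 + 0.0373912) = 2 ÷ 1.0373912 = 1.927913.
ρ(B_{ω*}) = ω*−1 = 0.927913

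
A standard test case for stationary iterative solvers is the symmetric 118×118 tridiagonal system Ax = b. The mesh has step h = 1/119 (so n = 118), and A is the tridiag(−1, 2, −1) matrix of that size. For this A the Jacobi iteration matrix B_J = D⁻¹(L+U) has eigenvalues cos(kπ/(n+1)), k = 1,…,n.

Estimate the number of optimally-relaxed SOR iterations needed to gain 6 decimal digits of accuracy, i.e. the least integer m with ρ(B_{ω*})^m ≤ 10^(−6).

m = 262

½·tridiag(1,0,1) at n=118: λ_k = cos(kπ/119); max |λ| at k=1 ⇒ ρ_J = cos(π/119) ≈ 0.9996515.
root = sin(π/119) = 0.0263969  (since 1−cos² = sin²).
Then 2/(1+√(1−ρ_J²)) = 2/(1+0.0263969); ω* = 2/1.0263969 = 1.9485640.
Hence ρ(B_{ω*}) = 1.9485640 − 1 = 0.9485640.
6·ln10 = 13.8155; −ln(0.9485640) = 0.052806; m = ⌈13.8155/0.052806⌉ = ⌈261.627⌉ = 262.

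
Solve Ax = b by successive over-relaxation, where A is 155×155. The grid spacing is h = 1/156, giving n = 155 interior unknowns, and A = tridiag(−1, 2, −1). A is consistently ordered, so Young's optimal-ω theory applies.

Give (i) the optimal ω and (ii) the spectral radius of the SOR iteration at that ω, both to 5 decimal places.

[ρ_J] n=155: ρ(B_J) = cos(π/(n+1)) = cos(π/156) = 0.99980.
1 − cos²(π/156) = sin²(π/156) ⇒ √(1−ρ_J²) = sin(π/156) = 0.020137.
[ω*] 2 ÷ (1 + 0.020137) = 2 ÷ 1.020137 = 1.96052.
ρ_SOR = ω* − 1 = 1.96052 − 1 = 0.96052.

ω* = 1.96052, ρ_SOR = 0.96052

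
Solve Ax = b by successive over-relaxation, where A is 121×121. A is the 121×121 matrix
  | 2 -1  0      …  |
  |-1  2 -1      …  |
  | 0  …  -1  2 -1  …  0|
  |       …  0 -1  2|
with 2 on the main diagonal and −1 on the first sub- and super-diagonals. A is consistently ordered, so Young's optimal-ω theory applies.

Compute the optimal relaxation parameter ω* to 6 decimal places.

ρ_J = max_k |cos(kπ/122)| = cos(π/122) = 0.999668
root = sin(π/122) = 0.0257479  (since 1−cos² = sin²).
So ω* = 2/1.0257479 = 1.949797 (Young).
ρ_SOR = ω* − 1 ≈ 0.949797.

ω* = 1.949797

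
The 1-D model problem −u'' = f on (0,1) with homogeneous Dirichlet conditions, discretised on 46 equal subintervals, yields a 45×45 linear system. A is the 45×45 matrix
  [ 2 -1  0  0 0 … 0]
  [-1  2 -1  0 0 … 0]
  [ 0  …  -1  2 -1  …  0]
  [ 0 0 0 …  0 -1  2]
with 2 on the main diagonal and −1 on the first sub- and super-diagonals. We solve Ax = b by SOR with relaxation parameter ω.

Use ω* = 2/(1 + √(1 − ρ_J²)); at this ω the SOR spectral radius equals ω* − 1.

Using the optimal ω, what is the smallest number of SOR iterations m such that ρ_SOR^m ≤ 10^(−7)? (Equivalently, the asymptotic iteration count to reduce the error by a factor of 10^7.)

m = 118

With n=45, ρ(Jacobi) = cos(π/46) = 0.9976688.
√(1 − cos²(π/46)) = sin(π/46) ≈ 0.0682424.
Young: ω* = 2/(1+√(1−ρ_J²)) = 2/(1+0.0682424) = 2/1.0682424 = 1.8722342.
Hence ρ(B_{ω*}) = 1.8722342 − 1 = 0.8722342.
7·ln10 = 16.1181; −ln(0.8722342) = 0.136697; m = ⌈16.1181/0.136697⌉ = ⌈117.911⌉ = 118.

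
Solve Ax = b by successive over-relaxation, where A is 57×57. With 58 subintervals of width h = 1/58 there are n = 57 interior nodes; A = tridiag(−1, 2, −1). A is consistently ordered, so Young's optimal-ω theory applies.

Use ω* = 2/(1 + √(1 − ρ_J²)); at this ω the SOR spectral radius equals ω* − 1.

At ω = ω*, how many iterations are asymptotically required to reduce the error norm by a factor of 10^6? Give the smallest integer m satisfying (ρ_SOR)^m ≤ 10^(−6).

With n=57, ρ(Jacobi) = cos(π/58) = 0.9985334.
root = sin(π/58) = 0.0541389  (since 1−cos² = sin²).
ω* = 2/(1 + 0.0541389) = 2/1.0541389 = 1.8972832.
At ω = 1.8972832 every |λ(B_ω)| = ω−1, so ρ_SOR = 0.8972832.
6·ln10 = 13.8155; −ln(0.8972832) = 0.108384; m = ⌈13.8155/0.108384⌉ = ⌈127.468⌉ = 128.

m = 128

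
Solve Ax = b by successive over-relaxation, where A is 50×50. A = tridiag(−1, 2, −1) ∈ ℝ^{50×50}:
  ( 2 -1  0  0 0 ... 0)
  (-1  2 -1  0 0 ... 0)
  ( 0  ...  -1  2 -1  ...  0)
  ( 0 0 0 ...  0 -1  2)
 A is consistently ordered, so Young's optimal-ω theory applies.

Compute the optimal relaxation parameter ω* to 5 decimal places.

ω* = 1.88402

B_J for the 50×50 system has eigenvalues cos(kπ/51); ρ_J = cos(π/51) = 0.99810.
√(1−ρ_J²) = |sin(π/51)| = 0.061561
So ω* = 2/1.061561 = 1.88402 (Young).
Hence ρ(B_{ω*}) = 1.88402 − 1 = 0.88402.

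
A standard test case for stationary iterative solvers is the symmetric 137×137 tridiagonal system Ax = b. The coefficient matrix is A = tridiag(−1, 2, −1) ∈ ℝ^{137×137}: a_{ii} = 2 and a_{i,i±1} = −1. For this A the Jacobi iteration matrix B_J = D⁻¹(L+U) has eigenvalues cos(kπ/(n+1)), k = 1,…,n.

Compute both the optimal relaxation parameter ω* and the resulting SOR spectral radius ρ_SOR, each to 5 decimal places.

ω* = 1.95549, ρ_SOR = 0.95549

ρ_J = max_k |cos(kπ/138)| = cos(π/138) = 0.99974
√(1 − cos²(π/138)) = sin(π/138) ≈ 0.022763.
Then 2/(1+√(1−ρ_J²)) = 2/(1+0.022763); ω* = 2/1.022763 = 1.95549.
Hence ρ(B_{ω*}) = 1.95549 − 1 = 0.95549.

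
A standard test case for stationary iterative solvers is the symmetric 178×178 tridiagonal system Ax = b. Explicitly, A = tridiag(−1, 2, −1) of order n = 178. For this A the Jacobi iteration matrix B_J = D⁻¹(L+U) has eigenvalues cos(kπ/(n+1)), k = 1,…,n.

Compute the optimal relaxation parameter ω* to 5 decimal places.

ω* = 1.96551

With n=178, ρ(Jacobi) = cos(π/179) = 0.99985.
√(1−ρ_J²) simplifies to sin(π/179) = 0.017550.
So ω* = 2/1.017550 = 1.96551 (Young).
ρ_SOR = ω* − 1 ≈ 0.96551.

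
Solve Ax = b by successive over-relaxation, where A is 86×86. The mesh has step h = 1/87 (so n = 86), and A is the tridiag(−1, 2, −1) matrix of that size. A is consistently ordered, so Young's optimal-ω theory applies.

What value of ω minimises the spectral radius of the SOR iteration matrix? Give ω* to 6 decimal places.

With n=86, ρ(Jacobi) = cos(π/87) = 0.999348.
√(1−ρ_J²) = |sin(π/87)| = 0.0361024
Then 2/(1+√(1−ρ_J²)) = 2/(1+0.0361024); ω* = 2/1.0361024 = 1.930311.
At ω = 1.930311 every |λ(B_ω)| = ω−1, so ρ_SOR = 0.930311.

ω* = 1.930311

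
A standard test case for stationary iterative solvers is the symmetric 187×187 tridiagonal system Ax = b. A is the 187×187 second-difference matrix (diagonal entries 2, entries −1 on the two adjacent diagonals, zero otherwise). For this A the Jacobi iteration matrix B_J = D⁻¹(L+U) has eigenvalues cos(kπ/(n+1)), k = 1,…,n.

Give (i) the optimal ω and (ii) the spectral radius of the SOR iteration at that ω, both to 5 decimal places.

spectrum of D⁻¹(L+U) = {cos(kπ/188) : 1≤k≤187}; ρ_J = cos(π/188) = 0.99986.
√(1 − cos²(π/188)) = sin(π/188) ≈ 0.016710.
So ω* = 2/1.016710 = 1.96713 (Young).
Hence ρ(B_{ω*}) = 1.96713 − 1 = 0.96713.

ω* = 1.96713, ρ_SOR = 0.96713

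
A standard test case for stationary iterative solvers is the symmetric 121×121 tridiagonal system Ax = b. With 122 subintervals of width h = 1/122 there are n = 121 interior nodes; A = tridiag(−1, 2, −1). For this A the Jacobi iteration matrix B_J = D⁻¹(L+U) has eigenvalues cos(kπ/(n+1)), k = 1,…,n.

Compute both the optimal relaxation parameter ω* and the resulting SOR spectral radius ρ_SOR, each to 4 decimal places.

ω* = 1.9498, ρ_SOR = 0.9498

spectrum of D⁻¹(L+U) = {cos(kπ/122) : 1≤k≤121}; ρ_J = cos(π/122) = 0.9997.
√(1 − cos²(π/122)) = sin(π/122) ≈ 0.02575.
Young: ω* = 2/(1+√(1−ρ_J²)) = 2/(1+0.02575) = 2/1.02575 = 1.9498.
[ρ_SOR] ω* − 1 = 0.9498.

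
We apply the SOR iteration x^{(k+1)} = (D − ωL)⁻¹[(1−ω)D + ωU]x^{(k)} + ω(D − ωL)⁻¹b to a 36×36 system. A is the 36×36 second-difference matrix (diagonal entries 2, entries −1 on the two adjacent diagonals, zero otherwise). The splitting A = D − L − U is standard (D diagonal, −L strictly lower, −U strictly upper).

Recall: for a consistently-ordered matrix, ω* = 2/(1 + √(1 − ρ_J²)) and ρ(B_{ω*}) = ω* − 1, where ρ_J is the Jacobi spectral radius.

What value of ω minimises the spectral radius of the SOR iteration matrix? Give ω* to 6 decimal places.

With n=36, ρ(Jacobi) = cos(π/37) = 0.996397.
1 − cos²(π/37) = sin²(π/37) ⇒ √(1−ρ_J²) = sin(π/37) = 0.0848059.
ω* = 2/(1+0.0848059) = 1.843648
ρ(B_{ω*}) = ω*−1 = 0.843648

ω* = 1.843648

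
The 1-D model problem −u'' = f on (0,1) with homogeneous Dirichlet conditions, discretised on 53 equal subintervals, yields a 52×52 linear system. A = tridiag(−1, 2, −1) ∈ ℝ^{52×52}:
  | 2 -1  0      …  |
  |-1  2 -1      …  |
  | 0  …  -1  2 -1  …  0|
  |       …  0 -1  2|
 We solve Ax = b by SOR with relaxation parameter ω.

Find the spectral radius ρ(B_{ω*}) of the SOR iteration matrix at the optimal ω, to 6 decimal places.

ρ_SOR = 0.888145

With n=52, ρ(Jacobi) = cos(π/53) = 0.998244.
√(1 − cos²(π/53)) = sin(π/53) ≈ 0.0592406.
Then 2/(1+√(1−ρ_J²)) = 2/(1+0.0592406); ω* = 2/1.0592406 = 1.888145.
ρ_SOR = ω* − 1 ≈ 0.888145.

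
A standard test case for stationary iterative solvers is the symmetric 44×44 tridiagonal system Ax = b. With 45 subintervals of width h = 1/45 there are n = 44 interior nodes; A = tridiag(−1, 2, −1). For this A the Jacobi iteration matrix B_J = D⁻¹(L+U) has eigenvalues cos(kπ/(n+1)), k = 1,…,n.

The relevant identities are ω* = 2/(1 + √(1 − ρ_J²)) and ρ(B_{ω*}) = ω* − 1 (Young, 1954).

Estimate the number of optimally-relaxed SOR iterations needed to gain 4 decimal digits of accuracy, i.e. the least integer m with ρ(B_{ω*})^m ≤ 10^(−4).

½·tridiag(1,0,1) at n=44: λ_k = cos(kπ/45); max |λ| at k=1 ⇒ ρ_J = cos(π/45) ≈ 0.9975641.
1 − cos²(π/45) = sin²(π/45) ⇒ √(1−ρ_J²) = sin(π/45) = 0.0697565.
ω* = 2/(1 + 0.0697565) = 2/1.0697565 = 1.8695843.
At ω = 1.8695843 every |λ(B_ω)| = ω−1, so ρ_SOR = 0.8695843.
ρ_SOR^m ≤ 10^(−4) ⇔ m ≥ 4·ln10/(−ln 0.8695843) = 9.21034/0.13974 = 65.911; m = ⌈65.911⌉ = 66.

m = 66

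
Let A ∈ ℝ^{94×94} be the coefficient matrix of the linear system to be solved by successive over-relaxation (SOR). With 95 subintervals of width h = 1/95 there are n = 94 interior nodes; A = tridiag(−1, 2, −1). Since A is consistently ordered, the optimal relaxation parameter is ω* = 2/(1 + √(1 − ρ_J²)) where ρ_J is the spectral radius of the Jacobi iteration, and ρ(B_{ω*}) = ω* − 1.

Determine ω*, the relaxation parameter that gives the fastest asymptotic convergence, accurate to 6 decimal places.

ω* = 1.935990

½·tridiag(1,0,1) at n=94: λ_k = cos(kπ/95); max |λ| at k=1 ⇒ ρ_J = cos(π/95) ≈ 0.999453.
root = sin(π/95) = 0.0330634  (since 1−cos² = sin²).
ω* = 2/(1+0.0330634) = 1.935990
At ω = 1.935990 every |λ(B_ω)| = ω−1, so ρ_SOR = 0.935990.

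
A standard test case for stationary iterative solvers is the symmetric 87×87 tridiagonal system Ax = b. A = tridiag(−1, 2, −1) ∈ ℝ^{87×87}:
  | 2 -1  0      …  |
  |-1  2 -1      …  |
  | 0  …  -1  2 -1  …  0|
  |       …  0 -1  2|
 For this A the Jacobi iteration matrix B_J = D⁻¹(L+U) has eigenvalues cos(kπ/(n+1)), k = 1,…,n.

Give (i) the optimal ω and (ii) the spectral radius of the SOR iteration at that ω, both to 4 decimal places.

ω* = 1.9311, ρ_SOR = 0.9311

B_J for the 87×87 system has eigenvalues cos(kπ/88); ρ_J = cos(π/88) = 0.9994.
1 − cos²(π/88) = sin²(π/88) ⇒ √(1−ρ_J²) = sin(π/88) = 0.03569.
ω* = 2/(1+0.03569) = 1.9311
[ρ_SOR] ω* − 1 = 0.9311.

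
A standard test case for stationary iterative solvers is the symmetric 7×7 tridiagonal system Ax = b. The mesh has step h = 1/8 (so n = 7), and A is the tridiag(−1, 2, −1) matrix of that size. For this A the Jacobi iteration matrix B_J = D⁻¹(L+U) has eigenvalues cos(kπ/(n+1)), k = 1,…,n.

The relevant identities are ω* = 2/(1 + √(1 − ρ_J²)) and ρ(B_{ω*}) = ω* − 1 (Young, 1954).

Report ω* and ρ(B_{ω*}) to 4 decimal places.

ω* = 1.4465, ρ_SOR = 0.4465

With n=7, ρ(Jacobi) = cos(π/8) = 0.9239.
root = sin(π/8) = 0.38268  (since 1−cos² = sin²).
Young: ω* = 2/(1+√(1−ρ_J²)) = 2/(1+0.38268) = 2/1.38268 = 1.4465.
Hence ρ(B_{ω*}) = 1.4465 − 1 = 0.4465.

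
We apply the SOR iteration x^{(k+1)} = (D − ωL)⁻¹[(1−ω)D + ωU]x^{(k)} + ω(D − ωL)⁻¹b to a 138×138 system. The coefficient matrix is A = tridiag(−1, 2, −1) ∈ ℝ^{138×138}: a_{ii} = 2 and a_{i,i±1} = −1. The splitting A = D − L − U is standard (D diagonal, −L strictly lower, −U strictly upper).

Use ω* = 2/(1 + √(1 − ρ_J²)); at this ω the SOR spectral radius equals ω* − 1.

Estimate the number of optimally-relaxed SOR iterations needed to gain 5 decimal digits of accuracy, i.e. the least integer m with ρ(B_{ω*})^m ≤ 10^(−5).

½·tridiag(1,0,1) at n=138: λ_k = cos(kπ/139); max |λ| at k=1 ⇒ ρ_J = cos(π/139) ≈ 0.9997446.
√(1−ρ_J²) simplifies to sin(π/139) = 0.0225995.
So ω* = 2/1.0225995 = 1.9557999 (Young).
At ω = 1.9557999 every |λ(B_ω)| = ω−1, so ρ_SOR = 0.9557999.
For 5 digits: m = 5·ln10 / (−ln 0.9557999) = 11.5129/0.0452067 = 254.672; round up → m = 255.

m = 255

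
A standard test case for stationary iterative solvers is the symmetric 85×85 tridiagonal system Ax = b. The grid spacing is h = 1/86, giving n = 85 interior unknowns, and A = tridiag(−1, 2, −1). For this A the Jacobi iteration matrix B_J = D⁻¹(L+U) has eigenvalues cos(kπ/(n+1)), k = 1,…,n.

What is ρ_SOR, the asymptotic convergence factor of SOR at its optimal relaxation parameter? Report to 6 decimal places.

B_J for the 85×85 system has eigenvalues cos(kπ/86); ρ_J = cos(π/86) = 0.999333.
√(1−ρ_J²) simplifies to sin(π/86) = 0.0365220.
[ω*] 2 ÷ (1 + 0.0365220) = 2 ÷ 1.0365220 = 1.929530.
ρ(B_{ω*}) = ω*−1 = 0.929530

ρ_SOR = 0.929530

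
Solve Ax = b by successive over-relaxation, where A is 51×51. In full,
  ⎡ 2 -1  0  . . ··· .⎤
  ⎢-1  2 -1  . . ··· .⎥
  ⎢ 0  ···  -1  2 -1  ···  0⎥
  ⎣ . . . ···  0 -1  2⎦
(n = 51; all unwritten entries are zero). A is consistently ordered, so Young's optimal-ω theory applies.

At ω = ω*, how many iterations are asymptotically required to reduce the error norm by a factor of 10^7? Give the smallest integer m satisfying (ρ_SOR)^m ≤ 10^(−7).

[ρ_J] n=51: ρ(B_J) = cos(π/(n+1)) = cos(π/52) = 0.9981756.
root = sin(π/52) = 0.0603785  (since 1−cos² = sin²).
[ω*] 2 ÷ (1 + 0.0603785) = 2 ÷ 1.0603785 = 1.8861190.
At ω = 1.8861190 every |λ(B_ω)| = ω−1, so ρ_SOR = 0.8861190.
m ≥ 7·ln10 / (−ln 0.8861190) = 133.313; smallest integer m = 134.

m = 134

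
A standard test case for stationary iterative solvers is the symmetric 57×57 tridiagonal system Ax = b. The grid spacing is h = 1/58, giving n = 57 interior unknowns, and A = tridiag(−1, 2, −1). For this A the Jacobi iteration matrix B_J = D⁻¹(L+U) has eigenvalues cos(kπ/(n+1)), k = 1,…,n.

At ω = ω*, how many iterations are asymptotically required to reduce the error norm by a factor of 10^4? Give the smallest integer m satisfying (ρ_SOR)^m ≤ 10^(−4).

m = 85

n=57: λ(B_J) = 1 − λ(A)/2 = cos(kπ/58); k=1 gives ρ_J = 0.9985334.
√(1−ρ_J²) simplifies to sin(π/58) = 0.0541389.
ω* = 2 / (1 + 0.0541389) = 2 / 1.0541389 ≈ 1.8972832.
At ω = 1.8972832 every |λ(B_ω)| = ω−1, so ρ_SOR = 0.8972832.
m ≥ 4·ln10 / (−ln 0.8972832) = 84.979; smallest integer m = 85.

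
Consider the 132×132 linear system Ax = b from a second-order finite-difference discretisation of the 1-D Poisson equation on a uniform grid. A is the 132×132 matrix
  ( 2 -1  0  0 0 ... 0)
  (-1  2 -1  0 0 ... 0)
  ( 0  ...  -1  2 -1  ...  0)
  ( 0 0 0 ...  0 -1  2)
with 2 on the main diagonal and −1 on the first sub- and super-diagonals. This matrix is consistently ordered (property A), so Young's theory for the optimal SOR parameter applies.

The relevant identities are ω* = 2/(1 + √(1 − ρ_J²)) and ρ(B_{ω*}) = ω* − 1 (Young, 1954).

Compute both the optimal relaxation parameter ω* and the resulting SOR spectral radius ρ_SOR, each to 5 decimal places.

n=132: λ(B_J) = 1 − λ(A)/2 = cos(kπ/133); k=1 gives ρ_J = 0.99972.
1 − cos²(π/133) = sin²(π/133) ⇒ √(1−ρ_J²) = sin(π/133) = 0.023619.
Then 2/(1+√(1−ρ_J²)) = 2/(1+0.023619); ω* = 2/1.023619 = 1.95385.
and ρ(B_{ω*}) = 1.95385 − 1 = 0.95385.

ω* = 1.95385, ρ_SOR = 0.95385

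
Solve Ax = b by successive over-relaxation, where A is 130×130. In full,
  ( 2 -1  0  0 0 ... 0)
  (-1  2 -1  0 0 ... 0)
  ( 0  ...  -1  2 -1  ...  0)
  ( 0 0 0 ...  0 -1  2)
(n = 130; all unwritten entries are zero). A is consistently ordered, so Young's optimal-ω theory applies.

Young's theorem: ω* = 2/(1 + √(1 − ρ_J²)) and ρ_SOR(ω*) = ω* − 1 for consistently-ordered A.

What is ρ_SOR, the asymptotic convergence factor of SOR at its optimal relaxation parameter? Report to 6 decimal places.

ρ_SOR = 0.953164

ρ_J = max_k |cos(kπ/131)| = cos(π/131) = 0.999712
√(1−ρ_J²) simplifies to sin(π/131) = 0.0239793.
[ω*] 2 ÷ (1 + 0.0239793) = 2 ÷ 1.0239793 = 1.953164.
ρ_SOR = ω* − 1 ≈ 0.953164.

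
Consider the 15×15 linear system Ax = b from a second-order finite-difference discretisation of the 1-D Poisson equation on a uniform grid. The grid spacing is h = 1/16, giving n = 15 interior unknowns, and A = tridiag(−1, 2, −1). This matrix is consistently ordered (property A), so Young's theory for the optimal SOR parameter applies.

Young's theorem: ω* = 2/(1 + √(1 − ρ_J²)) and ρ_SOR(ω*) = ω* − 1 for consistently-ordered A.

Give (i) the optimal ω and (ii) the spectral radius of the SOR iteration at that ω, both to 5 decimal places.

ω* = 1.67351, ρ_SOR = 0.67351

B_J for the 15×15 system has eigenvalues cos(kπ/16); ρ_J = cos(π/16) = 0.98079.
√(1−ρ_J²) simplifies to sin(π/16) = 0.195090.
Then 2/(1+√(1−ρ_J²)) = 2/(1+0.195090); ω* = 2/1.195090 = 1.67351.
[ρ_SOR] ω* − 1 = 0.67351.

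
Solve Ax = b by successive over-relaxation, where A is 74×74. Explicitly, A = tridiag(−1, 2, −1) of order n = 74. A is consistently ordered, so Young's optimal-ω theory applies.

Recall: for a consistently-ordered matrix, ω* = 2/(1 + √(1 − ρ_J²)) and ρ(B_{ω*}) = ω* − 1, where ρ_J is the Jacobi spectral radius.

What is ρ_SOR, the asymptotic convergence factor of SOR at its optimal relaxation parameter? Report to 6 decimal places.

ρ_SOR = 0.919615

With n=74, ρ(Jacobi) = cos(π/75) = 0.999123.
root = sin(π/75) = 0.0418757  (since 1−cos² = sin²).
ω* = 2/(1 + 0.0418757) = 2/1.0418757 = 1.919615.
[ρ_SOR] ω* − 1 = 0.919615.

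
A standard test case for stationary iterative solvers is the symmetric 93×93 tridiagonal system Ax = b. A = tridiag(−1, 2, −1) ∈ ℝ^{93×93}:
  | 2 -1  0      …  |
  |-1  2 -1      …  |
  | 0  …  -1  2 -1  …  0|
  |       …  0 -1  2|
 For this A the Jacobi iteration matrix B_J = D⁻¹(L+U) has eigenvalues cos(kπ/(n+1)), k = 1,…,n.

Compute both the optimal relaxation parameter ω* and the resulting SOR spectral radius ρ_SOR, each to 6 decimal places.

ω* = 1.935331, ρ_SOR = 0.935331

ρ_J = max_k |cos(kπ/94)| = cos(π/94) = 0.999442
√(1−ρ_J²) = |sin(π/94)| = 0.0334150
Young: ω* = 2/(1+√(1−ρ_J²)) = 2/(1+0.0334150) = 2/1.0334150 = 1.935331.
and ρ(B_{ω*}) = 1.935331 − 1 = 0.935331.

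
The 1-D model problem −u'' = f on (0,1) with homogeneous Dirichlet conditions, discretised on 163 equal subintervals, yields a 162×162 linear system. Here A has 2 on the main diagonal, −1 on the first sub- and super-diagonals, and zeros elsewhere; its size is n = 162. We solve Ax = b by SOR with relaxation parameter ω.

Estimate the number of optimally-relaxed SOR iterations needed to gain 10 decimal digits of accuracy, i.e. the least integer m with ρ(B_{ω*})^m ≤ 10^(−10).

m = 598

n=162: λ(B_J) = 1 − λ(A)/2 = cos(kπ/163); k=1 gives ρ_J = 0.9998143.
1 − cos²(π/163) = sin²(π/163) ⇒ √(1−ρ_J²) = sin(π/163) = 0.0192724.
Then 2/(1+√(1−ρ_J²)) = 2/(1+0.0192724); ω* = 2/1.0192724 = 1.9621840.
At ω = 1.9621840 every |λ(B_ω)| = ω−1, so ρ_SOR = 0.9621840.
m ≥ 10·ln10 / (−ln 0.9621840) = 597.306; smallest integer m = 598.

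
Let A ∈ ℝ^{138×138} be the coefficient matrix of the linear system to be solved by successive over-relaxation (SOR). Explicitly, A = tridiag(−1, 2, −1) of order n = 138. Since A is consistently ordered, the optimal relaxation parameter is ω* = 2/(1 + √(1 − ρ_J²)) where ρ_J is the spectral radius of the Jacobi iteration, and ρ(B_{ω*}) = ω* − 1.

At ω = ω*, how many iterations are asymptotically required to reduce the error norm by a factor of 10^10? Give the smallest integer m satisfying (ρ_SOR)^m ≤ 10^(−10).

m = 510

n=138: λ(B_J) = 1 − λ(A)/2 = cos(kπ/139); k=1 gives ρ_J = 0.9997446.
√(1 − cos²(π/139)) = sin(π/139) ≈ 0.0225995.
Young: ω* = 2/(1+√(1−ρ_J²)) = 2/(1+0.0225995) = 2/1.0225995 = 1.9557999.
At ω = 1.9557999 every |λ(B_ω)| = ω−1, so ρ_SOR = 0.9557999.
(0.9557999)^m ≤ 10^{−10}  ⇒  m·ln(0.9557999) ≤ −10·ln10  ⇒  m ≥ 509.347  ⇒  m = 510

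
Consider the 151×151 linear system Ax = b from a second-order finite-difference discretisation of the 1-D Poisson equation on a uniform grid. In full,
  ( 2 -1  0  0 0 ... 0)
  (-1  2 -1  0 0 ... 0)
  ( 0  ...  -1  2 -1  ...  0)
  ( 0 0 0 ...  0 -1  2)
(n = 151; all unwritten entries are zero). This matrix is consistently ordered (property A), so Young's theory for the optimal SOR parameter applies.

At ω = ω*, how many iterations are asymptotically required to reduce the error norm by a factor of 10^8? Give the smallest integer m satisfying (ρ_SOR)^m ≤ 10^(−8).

B_J for the 151×151 system has eigenvalues cos(kπ/152); ρ_J = cos(π/152) = 0.9997864.
√(1−ρ_J²) simplifies to sin(π/152) = 0.0206669.
ω* = 2/(1 + 0.0206669) = 2/1.0206669 = 1.9595031.
ρ_SOR = ω* − 1 ≈ 0.9595031.
Need (0.9595031)^m ≤ 10^(−8): m ≥ 8·ln10/|ln 0.9595031| = 18.4207/0.0413397 = 445.593 ⇒ m = 446.

m = 446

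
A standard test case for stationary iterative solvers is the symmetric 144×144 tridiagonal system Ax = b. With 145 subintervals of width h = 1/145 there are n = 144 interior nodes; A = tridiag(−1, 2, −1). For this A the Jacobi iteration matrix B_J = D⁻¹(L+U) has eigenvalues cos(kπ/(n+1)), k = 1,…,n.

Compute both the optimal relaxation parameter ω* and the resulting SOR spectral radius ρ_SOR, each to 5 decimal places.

ω* = 1.95759, ρ_SOR = 0.95759

n=144: λ(B_J) = 1 − λ(A)/2 = cos(kπ/145); k=1 gives ρ_J = 0.99977.
√(1−ρ_J²) simplifies to sin(π/145) = 0.021664.
Young: ω* = 2/(1+√(1−ρ_J²)) = 2/(1+0.021664) = 2/1.021664 = 1.95759.
ρ_SOR = ω* − 1 = 1.95759 − 1 = 0.95759.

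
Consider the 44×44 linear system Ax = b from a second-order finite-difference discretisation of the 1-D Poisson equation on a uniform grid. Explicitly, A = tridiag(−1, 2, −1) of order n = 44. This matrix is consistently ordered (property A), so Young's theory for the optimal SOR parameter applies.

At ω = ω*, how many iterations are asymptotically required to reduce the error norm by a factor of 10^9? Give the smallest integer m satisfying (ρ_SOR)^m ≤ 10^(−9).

m = 149

ρ_J = max_k |cos(kπ/45)| = cos(π/45) = 0.9975641
√(1−ρ_J²) = |sin(π/45)| = 0.0697565
Then 2/(1+√(1−ρ_J²)) = 2/(1+0.0697565); ω* = 2/1.0697565 = 1.8695843.
ρ_SOR = ω* − 1 ≈ 0.8695843.
m ≥ 9·ln10 / (−ln 0.8695843) = 148.299; smallest integer m = 149.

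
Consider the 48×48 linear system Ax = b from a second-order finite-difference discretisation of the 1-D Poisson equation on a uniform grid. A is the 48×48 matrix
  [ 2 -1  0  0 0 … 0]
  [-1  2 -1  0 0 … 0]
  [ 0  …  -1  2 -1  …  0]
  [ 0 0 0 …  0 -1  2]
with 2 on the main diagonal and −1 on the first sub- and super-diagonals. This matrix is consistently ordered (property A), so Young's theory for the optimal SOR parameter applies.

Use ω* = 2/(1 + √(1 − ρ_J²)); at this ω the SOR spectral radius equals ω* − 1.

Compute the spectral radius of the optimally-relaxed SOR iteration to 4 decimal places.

ρ_SOR = 0.8796

[ρ_J] n=48: ρ(B_J) = cos(π/(n+1)) = cos(π/49) = 0.9979.
root = sin(π/49) = 0.06407  (since 1−cos² = sin²).
ω* = 2 / (1 + 0.06407) = 2 / 1.06407 ≈ 1.8796.
and ρ(B_{ω*}) = 1.8796 − 1 = 0.8796.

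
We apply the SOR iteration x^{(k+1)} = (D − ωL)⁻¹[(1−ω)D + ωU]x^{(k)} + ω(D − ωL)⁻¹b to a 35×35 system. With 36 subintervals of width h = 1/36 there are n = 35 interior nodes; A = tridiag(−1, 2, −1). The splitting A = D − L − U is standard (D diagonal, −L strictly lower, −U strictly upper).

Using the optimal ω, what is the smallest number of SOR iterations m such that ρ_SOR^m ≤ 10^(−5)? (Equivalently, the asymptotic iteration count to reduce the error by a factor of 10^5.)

m = 66

B_J for the 35×35 system has eigenvalues cos(kπ/36); ρ_J = cos(π/36) = 0.9961947.
1 − cos²(π/36) = sin²(π/36) ⇒ √(1−ρ_J²) = sin(π/36) = 0.0871557.
ω* = 2 / (1 + 0.0871557) = 2 / 1.0871557 ≈ 1.8396629.
and ρ(B_{ω*}) = 1.8396629 − 1 = 0.8396629.
For 5 digits: m = 5·ln10 / (−ln 0.8396629) = 11.5129/0.174755 = 65.880; round up → m = 66.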